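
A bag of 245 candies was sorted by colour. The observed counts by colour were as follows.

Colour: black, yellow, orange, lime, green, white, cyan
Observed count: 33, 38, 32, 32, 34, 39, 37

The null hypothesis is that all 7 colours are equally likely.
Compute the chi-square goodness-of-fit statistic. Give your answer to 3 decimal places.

Expected count for each of the 7 categories: 245/7 = 35.
χ² = (33−35)²/35 + (38−35)²/35 + (32−35)²/35 + (32−35)²/35 + (34−35)²/35 + (39−35)²/35 + (37−35)²/35
   = 0.1143 + 0.2571 + 0.2571 + 0.2571 + 0.0286 + 0.4571 + 0.1143
Sum = 1.486

1.486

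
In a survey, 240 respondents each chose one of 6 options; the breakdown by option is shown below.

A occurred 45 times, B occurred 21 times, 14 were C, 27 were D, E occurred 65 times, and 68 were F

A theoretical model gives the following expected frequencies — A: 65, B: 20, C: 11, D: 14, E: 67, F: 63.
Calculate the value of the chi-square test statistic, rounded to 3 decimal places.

19.550

χ² = (45−65)²/65 + (21−20)²/20 + (14−11)²/11 + (27−14)²/14 + (65−67)²/67 + (68−63)²/63
   = 6.1538 + 0.0500 + 0.8182 + 12.0714 + 0.0597 + 0.3968
Sum = 19.550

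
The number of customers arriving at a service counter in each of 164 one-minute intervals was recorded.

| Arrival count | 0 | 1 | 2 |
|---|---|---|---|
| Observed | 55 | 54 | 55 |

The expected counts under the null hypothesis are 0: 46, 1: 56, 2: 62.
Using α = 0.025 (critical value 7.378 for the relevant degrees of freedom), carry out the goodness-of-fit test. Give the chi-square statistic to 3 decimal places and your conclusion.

2.623; do not reject

0: (55 − 46)²/46 = 81/46 = 1.7609
1: (54 − 56)²/56 = 4/56 = 0.0714
2: (55 − 62)²/62 = 49/62 = 0.7903
Sum = 2.623
df = 2. Since 2.623 < 7.378, we do not reject H₀.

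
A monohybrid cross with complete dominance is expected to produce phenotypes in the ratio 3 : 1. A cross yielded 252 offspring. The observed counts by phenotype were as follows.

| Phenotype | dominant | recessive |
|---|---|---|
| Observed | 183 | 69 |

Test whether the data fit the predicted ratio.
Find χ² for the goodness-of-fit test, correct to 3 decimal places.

0.762

Ratio total = 4. Expected counts: 252×3/4 = 189, 252×1/4 = 63.
dominant: (183 − 189)²/189 = 36/189 = 0.1905
recessive: (69 − 63)²/63 = 36/63 = 0.5714
Sum = 0.762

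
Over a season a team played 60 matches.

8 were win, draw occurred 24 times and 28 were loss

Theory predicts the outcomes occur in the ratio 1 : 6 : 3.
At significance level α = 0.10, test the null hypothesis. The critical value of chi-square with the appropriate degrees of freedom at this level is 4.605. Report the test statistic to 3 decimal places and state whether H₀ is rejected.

Ratio total = 10. Expected counts: 60×1/10 = 6, 60×6/10 = 36, 60×3/10 = 18.
χ² = (8−6)²/6 + (24−36)²/36 + (28−18)²/18
   = 0.6667 + 4.0000 + 5.5556
Sum = 10.222
df = 2. Since 10.222 > 4.605, we reject H₀.

10.222; reject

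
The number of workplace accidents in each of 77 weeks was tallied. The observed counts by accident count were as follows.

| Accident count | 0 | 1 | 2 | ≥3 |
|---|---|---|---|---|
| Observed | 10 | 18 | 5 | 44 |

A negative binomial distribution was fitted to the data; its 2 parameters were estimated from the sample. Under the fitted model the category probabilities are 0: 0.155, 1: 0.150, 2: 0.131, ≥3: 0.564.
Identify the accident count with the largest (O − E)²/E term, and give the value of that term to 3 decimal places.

Expected counts E_i = n·p_i: 77×0.155 = 11.935, 77×0.150 = 11.55, 77×0.131 = 10.087, 77×0.564 = 43.428.
χ² = (10−11.935)²/11.935 + (18−11.55)²/11.55 + (5−10.087)²/10.087 + (44−43.428)²/43.428
   = 0.3137 + 3.6019 + 2.5654 + 0.0075
The largest term is for 1: 3.602.

1, 3.602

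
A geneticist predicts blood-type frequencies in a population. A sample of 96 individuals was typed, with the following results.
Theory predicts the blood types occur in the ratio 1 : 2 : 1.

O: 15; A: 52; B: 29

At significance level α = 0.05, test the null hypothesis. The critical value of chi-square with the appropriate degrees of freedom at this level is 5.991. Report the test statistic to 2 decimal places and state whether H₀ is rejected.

Ratio total = 4. Expected counts: 96×1/4 = 24, 96×2/4 = 48, 96×1/4 = 24.
O: (15 − 24)²/24 = 81/24 = 3.375
A: (52 − 48)²/48 = 16/48 = 0.333
B: (29 − 24)²/24 = 25/24 = 1.042
Sum = 4.75
df = 2. Since 4.75 < 5.991, we do not reject H₀.

4.75; do not reject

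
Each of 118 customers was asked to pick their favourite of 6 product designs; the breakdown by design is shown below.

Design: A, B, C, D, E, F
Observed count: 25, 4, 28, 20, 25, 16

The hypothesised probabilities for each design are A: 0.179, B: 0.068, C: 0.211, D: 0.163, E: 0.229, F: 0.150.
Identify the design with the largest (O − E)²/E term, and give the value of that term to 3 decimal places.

B, 2.018

Expected counts E_i = n·p_i: 118×0.179 = 21.122, 118×0.068 = 8.024, 118×0.211 = 24.898, 118×0.163 = 19.234, 118×0.229 = 27.022, 118×0.150 = 17.7.
A: (25 − 21.122)²/21.122 = 15.038884/21.122 = 0.7120
B: (4 − 8.024)²/8.024 = 16.192576/8.024 = 2.0180
C: (28 − 24.898)²/24.898 = 9.622404/24.898 = 0.3865
D: (20 − 19.234)²/19.234 = 0.586756/19.234 = 0.0305
E: (25 − 27.022)²/27.022 = 4.088484/27.022 = 0.1513
F: (16 − 17.7)²/17.7 = 2.89/17.7 = 0.1633
The largest term is for B: 2.018.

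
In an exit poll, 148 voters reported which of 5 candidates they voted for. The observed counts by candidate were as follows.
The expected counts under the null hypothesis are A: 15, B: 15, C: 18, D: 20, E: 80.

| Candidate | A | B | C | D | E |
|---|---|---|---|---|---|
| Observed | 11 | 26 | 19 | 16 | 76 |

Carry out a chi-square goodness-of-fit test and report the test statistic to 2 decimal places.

A: (11 − 15)²/15 = 16/15 = 1.067
B: (26 − 15)²/15 = 121/15 = 8.067
C: (19 − 18)²/18 = 1/18 = 0.056
D: (16 − 20)²/20 = 16/20 = 0.800
E: (76 − 80)²/80 = 16/80 = 0.200
Sum = 10.19

10.19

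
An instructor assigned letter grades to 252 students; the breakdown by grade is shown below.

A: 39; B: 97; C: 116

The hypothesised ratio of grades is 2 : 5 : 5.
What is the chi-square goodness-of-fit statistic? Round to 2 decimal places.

Ratio total = 12. Expected counts: 252×2/12 = 42, 252×5/12 = 105, 252×5/12 = 105.
χ² = (39−42)²/42 + (97−105)²/105 + (116−105)²/105
   = 0.214 + 0.610 + 1.152
Sum = 1.98

1.98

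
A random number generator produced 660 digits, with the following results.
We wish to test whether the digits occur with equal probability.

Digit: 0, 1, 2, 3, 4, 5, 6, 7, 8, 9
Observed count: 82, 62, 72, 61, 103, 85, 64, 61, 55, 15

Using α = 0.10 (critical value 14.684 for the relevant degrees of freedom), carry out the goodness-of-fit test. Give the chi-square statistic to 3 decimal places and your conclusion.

72.939; reject

Under H₀ each category has probability 1/10, so each expected count is 660/10 = 66.
0: (82 − 66)²/66 = 256/66 = 3.8788
1: (62 − 66)²/66 = 16/66 = 0.2424
2: (72 − 66)²/66 = 36/66 = 0.5455
3: (61 − 66)²/66 = 25/66 = 0.3788
4: (103 − 66)²/66 = 1369/66 = 20.7424
5: (85 − 66)²/66 = 361/66 = 5.4697
6: (64 − 66)²/66 = 4/66 = 0.0606
7: (61 − 66)²/66 = 25/66 = 0.3788
8: (55 − 66)²/66 = 121/66 = 1.8333
9: (15 − 66)²/66 = 2601/66 = 39.4091
Sum = 72.939
df = 9. Since 72.939 > 14.684, we reject H₀.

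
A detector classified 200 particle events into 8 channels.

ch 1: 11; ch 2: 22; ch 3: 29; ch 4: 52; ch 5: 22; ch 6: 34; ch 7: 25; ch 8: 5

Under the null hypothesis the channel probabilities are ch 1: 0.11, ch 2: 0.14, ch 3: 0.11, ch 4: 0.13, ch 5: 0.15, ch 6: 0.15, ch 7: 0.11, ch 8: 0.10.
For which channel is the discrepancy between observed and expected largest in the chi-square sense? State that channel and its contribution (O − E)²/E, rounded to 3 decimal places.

Expected counts E_i = n·p_i: 200×0.11 = 22, 200×0.14 = 28, 200×0.11 = 22, 200×0.13 = 26, 200×0.15 = 30, 200×0.15 = 30, 200×0.11 = 22, 200×0.10 = 20.
χ² = (11−22)²/22 + (22−28)²/28 + (29−22)²/22 + (52−26)²/26 + (22−30)²/30 + (34−30)²/30 + (25−22)²/22 + (5−20)²/20
   = 5.5000 + 1.2857 + 2.2273 + 26.0000 + 2.1333 + 0.5333 + 0.4091 + 11.2500
The largest term is for ch 4: 26.000.

ch 4, 26.000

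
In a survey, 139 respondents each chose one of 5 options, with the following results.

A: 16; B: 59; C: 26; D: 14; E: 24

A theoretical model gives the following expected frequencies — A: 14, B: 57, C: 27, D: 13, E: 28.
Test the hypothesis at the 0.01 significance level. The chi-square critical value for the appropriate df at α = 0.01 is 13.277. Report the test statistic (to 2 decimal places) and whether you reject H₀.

χ² = (16−14)²/14 + (59−57)²/57 + (26−27)²/27 + (14−13)²/13 + (24−28)²/28
   = 0.286 + 0.070 + 0.037 + 0.077 + 0.571
Sum = 1.04
df = 4. Since 1.04 < 13.277, we do not reject H₀.

1.04; do not reject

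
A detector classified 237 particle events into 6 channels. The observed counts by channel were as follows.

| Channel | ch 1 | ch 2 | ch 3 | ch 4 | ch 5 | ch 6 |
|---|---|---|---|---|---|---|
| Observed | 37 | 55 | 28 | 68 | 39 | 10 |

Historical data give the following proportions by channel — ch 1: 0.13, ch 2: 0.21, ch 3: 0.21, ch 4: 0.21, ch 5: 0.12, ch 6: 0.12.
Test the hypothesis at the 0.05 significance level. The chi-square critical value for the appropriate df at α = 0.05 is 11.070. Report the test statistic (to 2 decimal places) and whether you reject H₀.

33.87; reject

Expected counts E_i = n·p_i: 237×0.13 = 30.81, 237×0.21 = 49.77, 237×0.21 = 49.77, 237×0.21 = 49.77, 237×0.12 = 28.44, 237×0.12 = 28.44.
ch 1: (37 − 30.81)²/30.81 = 38.3161/30.81 = 1.244
ch 2: (55 − 49.77)²/49.77 = 27.3529/49.77 = 0.550
ch 3: (28 − 49.77)²/49.77 = 473.9329/49.77 = 9.522
ch 4: (68 − 49.77)²/49.77 = 332.3329/49.77 = 6.677
ch 5: (39 − 28.44)²/28.44 = 111.5136/28.44 = 3.921
ch 6: (10 − 28.44)²/28.44 = 340.0336/28.44 = 11.956
Sum = 33.87
df = 5. Since 33.87 > 11.070, we reject H₀.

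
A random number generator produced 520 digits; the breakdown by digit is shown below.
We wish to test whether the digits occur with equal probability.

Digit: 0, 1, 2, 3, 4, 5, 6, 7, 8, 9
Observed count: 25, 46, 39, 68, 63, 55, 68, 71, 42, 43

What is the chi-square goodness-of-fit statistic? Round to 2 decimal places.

Under H₀ each category has probability 1/10, so each expected count is 520/10 = 52.
χ² = (25−52)²/52 + (46−52)²/52 + (39−52)²/52 + (68−52)²/52 + (63−52)²/52 + (55−52)²/52 + (68−52)²/52 + (71−52)²/52 + (42−52)²/52 + (43−52)²/52
   = 14.019 + 0.692 + 3.250 + 4.923 + 2.327 + 0.173 + 4.923 + 6.942 + 1.923 + 1.558
Sum = 40.73

40.73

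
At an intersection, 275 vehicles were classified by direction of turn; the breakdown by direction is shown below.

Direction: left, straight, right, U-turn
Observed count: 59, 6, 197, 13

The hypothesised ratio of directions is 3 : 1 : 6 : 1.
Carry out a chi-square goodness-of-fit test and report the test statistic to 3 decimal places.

Ratio total = 11. Expected counts: 275×3/11 = 75, 275×1/11 = 25, 275×6/11 = 150, 275×1/11 = 25.
left: (59 − 75)²/75 = 256/75 = 3.4133
straight: (6 − 25)²/25 = 361/25 = 14.4400
right: (197 − 150)²/150 = 2209/150 = 14.7267
U-turn: (13 − 25)²/25 = 144/25 = 5.7600
Sum = 38.340

38.340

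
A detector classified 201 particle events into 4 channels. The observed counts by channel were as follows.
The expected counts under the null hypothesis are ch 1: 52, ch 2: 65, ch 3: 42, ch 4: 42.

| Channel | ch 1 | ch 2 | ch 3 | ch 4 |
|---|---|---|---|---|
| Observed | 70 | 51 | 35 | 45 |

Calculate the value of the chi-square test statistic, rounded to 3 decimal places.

10.627

χ² = (70−52)²/52 + (51−65)²/65 + (35−42)²/42 + (45−42)²/42
   = 6.2308 + 3.0154 + 1.1667 + 0.2143
Sum = 10.627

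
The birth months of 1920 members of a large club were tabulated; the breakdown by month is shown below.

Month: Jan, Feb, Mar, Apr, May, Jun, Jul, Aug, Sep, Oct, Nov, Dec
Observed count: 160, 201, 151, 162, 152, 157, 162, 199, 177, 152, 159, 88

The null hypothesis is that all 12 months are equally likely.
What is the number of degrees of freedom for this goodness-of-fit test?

There are k = 12 categories and no parameters were estimated from the data, so df = 12 − 1 = 11.

11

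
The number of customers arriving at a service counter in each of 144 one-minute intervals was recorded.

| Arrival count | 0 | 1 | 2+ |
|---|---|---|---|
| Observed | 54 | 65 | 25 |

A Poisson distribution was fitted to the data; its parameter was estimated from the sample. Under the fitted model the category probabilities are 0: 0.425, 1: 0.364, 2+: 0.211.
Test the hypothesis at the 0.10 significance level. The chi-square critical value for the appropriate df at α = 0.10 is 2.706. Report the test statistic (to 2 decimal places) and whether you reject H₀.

4.82; reject

Expected counts E_i = n·p_i: 144×0.425 = 61.2, 144×0.364 = 52.416, 144×0.211 = 30.384.
0: (54 − 61.2)²/61.2 = 51.84/61.2 = 0.847
1: (65 − 52.416)²/52.416 = 158.357056/52.416 = 3.021
2+: (25 − 30.384)²/30.384 = 28.987456/30.384 = 0.954
Sum = 4.82
df = 1. Since 4.82 > 2.706, we reject H₀.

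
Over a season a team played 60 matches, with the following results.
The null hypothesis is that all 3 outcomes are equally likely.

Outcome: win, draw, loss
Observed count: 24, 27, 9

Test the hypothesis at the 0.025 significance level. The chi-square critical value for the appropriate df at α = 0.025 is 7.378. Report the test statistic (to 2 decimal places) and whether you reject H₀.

9.30; reject

Under H₀ each category has probability 1/3, so each expected count is 60/3 = 20.
win: (24 − 20)²/20 = 16/20 = 0.800
draw: (27 − 20)²/20 = 49/20 = 2.450
loss: (9 − 20)²/20 = 121/20 = 6.050
Sum = 9.30
df = 2. Since 9.30 > 7.378, we reject H₀.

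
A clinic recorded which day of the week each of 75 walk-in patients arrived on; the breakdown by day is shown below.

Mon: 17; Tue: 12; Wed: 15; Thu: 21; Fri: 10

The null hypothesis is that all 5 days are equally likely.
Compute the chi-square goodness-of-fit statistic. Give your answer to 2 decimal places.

4.93

Expected count for each of the 5 categories: 75/5 = 15.
Mon: (17 − 15)²/15 = 4/15 = 0.267
Tue: (12 − 15)²/15 = 9/15 = 0.600
Wed: (15 − 15)²/15 = 0/15 = 0.000
Thu: (21 − 15)²/15 = 36/15 = 2.400
Fri: (10 − 15)²/15 = 25/15 = 1.667
Sum = 4.93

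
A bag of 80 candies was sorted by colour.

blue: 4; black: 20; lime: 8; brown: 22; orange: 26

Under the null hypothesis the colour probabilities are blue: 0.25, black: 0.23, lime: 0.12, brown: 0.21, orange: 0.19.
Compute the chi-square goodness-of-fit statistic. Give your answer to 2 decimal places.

Expected counts E_i = n·p_i: 80×0.25 = 20, 80×0.23 = 18.4, 80×0.12 = 9.6, 80×0.21 = 16.8, 80×0.19 = 15.2.
χ² = (4−20)²/20 + (20−18.4)²/18.4 + (8−9.6)²/9.6 + (22−16.8)²/16.8 + (26−15.2)²/15.2
   = 12.800 + 0.139 + 0.267 + 1.610 + 7.674
Sum = 22.49

22.49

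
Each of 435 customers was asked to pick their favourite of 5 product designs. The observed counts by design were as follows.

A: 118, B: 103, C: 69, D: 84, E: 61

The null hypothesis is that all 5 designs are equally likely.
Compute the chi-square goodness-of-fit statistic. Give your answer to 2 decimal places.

Under H₀ each category has probability 1/5, so each expected count is 435/5 = 87.
A: (118 − 87)²/87 = 961/87 = 11.046
B: (103 − 87)²/87 = 256/87 = 2.943
C: (69 − 87)²/87 = 324/87 = 3.724
D: (84 − 87)²/87 = 9/87 = 0.103
E: (61 − 87)²/87 = 676/87 = 7.770
Sum = 25.59

25.59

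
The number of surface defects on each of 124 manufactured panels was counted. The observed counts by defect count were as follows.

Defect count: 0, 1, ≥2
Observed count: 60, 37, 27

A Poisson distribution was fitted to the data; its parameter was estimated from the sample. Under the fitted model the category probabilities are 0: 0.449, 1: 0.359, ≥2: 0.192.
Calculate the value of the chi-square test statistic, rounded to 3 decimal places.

Expected counts E_i = n·p_i: 124×0.449 = 55.676, 124×0.359 = 44.516, 124×0.192 = 23.808.
cat         O        E   (O−E)²/E
0          60   55.676     0.3358
1          37   44.516     1.2690
≥2         27   23.808     0.4280
Sum = 2.033

2.033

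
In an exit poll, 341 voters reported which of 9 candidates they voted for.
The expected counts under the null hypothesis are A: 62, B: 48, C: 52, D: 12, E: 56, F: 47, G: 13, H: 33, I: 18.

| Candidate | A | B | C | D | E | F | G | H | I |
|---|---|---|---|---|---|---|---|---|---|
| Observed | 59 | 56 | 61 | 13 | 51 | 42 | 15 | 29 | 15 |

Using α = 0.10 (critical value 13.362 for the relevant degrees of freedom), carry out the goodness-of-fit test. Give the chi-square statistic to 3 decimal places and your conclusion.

5.390; do not reject

A: (59 − 62)²/62 = 9/62 = 0.1452
B: (56 − 48)²/48 = 64/48 = 1.3333
C: (61 − 52)²/52 = 81/52 = 1.5577
D: (13 − 12)²/12 = 1/12 = 0.0833
E: (51 − 56)²/56 = 25/56 = 0.4464
F: (42 − 47)²/47 = 25/47 = 0.5319
G: (15 − 13)²/13 = 4/13 = 0.3077
H: (29 − 33)²/33 = 16/33 = 0.4848
I: (15 − 18)²/18 = 9/18 = 0.5000
Sum = 5.390
df = 8. Since 5.390 < 13.362, we do not reject H₀.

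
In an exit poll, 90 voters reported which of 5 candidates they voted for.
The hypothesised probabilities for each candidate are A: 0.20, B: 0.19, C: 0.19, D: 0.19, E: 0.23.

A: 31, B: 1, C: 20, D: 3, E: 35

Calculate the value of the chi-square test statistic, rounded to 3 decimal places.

46.544

Expected counts E_i = n·p_i: 90×0.20 = 18, 90×0.19 = 17.1, 90×0.19 = 17.1, 90×0.19 = 17.1, 90×0.23 = 20.7.
χ² = (31−18)²/18 + (1−17.1)²/17.1 + (20−17.1)²/17.1 + (3−17.1)²/17.1 + (35−20.7)²/20.7
   = 9.3889 + 15.1585 + 0.4918 + 11.6263 + 9.8787
Sum = 46.544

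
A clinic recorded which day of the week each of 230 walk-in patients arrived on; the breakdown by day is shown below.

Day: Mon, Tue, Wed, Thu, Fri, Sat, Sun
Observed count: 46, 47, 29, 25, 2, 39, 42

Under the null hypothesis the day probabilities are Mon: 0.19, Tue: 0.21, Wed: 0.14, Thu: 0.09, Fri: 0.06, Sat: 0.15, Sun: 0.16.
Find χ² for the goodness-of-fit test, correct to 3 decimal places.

12.779

Expected counts E_i = n·p_i: 230×0.19 = 43.7, 230×0.21 = 48.3, 230×0.14 = 32.2, 230×0.09 = 20.7, 230×0.06 = 13.8, 230×0.15 = 34.5, 230×0.16 = 36.8.
cat         O        E   (O−E)²/E
Mon        46     43.7     0.1211
Tue        47     48.3     0.0350
Wed        29     32.2     0.3180
Thu        25     20.7     0.8932
Fri         2     13.8    10.0899
Sat        39     34.5     0.5870
Sun        42     36.8     0.7348
Sum = 12.779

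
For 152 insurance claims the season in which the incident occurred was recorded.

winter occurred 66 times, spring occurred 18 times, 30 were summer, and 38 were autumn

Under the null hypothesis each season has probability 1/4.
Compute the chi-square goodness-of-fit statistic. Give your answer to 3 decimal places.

32.842

Expected count for each of the 4 categories: 152/4 = 38.
winter: (66 − 38)²/38 = 784/38 = 20.6316
spring: (18 − 38)²/38 = 400/38 = 10.5263
summer: (30 − 38)²/38 = 64/38 = 1.6842
autumn: (38 − 38)²/38 = 0/38 = 0.0000
Sum = 32.842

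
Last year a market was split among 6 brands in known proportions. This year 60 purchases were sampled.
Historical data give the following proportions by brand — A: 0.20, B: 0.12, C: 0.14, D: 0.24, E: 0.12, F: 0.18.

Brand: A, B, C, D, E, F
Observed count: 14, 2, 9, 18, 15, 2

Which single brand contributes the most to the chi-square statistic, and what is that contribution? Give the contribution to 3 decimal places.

Expected counts E_i = n·p_i: 60×0.20 = 12, 60×0.12 = 7.2, 60×0.14 = 8.4, 60×0.24 = 14.4, 60×0.12 = 7.2, 60×0.18 = 10.8.
A: (14 − 12)²/12 = 4/12 = 0.3333
B: (2 − 7.2)²/7.2 = 27.04/7.2 = 3.7556
C: (9 − 8.4)²/8.4 = 0.36/8.4 = 0.0429
D: (18 − 14.4)²/14.4 = 12.96/14.4 = 0.9000
E: (15 − 7.2)²/7.2 = 60.84/7.2 = 8.4500
F: (2 − 10.8)²/10.8 = 77.44/10.8 = 7.1704
The largest term is for E: 8.450.

E, 8.450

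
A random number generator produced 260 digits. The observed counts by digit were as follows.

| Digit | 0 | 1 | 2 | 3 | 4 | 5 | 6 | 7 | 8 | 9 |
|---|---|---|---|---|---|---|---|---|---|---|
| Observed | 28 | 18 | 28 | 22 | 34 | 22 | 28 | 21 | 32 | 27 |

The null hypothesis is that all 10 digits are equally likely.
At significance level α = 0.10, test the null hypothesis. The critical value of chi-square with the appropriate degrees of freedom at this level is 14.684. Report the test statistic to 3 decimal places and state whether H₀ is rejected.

Under H₀ each category has probability 1/10, so each expected count is 260/10 = 26.
χ² = (28−26)²/26 + (18−26)²/26 + (28−26)²/26 + (22−26)²/26 + (34−26)²/26 + (22−26)²/26 + (28−26)²/26 + (21−26)²/26 + (32−26)²/26 + (27−26)²/26
   = 0.1538 + 2.4615 + 0.1538 + 0.6154 + 2.4615 + 0.6154 + 0.1538 + 0.9615 + 1.3846 + 0.0385
Sum = 9.000
df = 9. Since 9.000 < 14.684, we do not reject H₀.

9.000; do not reject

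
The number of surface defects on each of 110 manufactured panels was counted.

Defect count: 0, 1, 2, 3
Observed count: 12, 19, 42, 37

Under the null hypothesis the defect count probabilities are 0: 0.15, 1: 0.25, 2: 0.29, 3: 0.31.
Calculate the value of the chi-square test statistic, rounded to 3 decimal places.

7.299

Expected counts E_i = n·p_i: 110×0.15 = 16.5, 110×0.25 = 27.5, 110×0.29 = 31.9, 110×0.31 = 34.1.
χ² = (12−16.5)²/16.5 + (19−27.5)²/27.5 + (42−31.9)²/31.9 + (37−34.1)²/34.1
   = 1.2273 + 2.6273 + 3.1978 + 0.2466
Sum = 7.299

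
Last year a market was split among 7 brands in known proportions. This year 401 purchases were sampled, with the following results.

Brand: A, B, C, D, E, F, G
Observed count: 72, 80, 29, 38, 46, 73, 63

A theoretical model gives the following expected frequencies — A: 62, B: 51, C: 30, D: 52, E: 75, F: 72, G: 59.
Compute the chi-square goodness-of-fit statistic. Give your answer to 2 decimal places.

χ² = (72−62)²/62 + (80−51)²/51 + (29−30)²/30 + (38−52)²/52 + (46−75)²/75 + (73−72)²/72 + (63−59)²/59
   = 1.613 + 16.490 + 0.033 + 3.769 + 11.213 + 0.014 + 0.271
Sum = 33.40

33.40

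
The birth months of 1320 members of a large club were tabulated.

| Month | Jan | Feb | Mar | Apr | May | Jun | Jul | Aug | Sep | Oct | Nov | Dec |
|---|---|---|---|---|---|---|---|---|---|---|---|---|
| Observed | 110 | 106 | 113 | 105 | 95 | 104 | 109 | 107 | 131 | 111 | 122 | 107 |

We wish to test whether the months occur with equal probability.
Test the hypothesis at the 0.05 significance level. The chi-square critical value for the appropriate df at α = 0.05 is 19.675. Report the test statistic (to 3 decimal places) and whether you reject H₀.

8.327; do not reject

Under H₀ each category has probability 1/12, so each expected count is 1320/12 = 110.
cat         O        E   (O−E)²/E
Jan       110      110     0.0000
Feb       106      110     0.1455
Mar       113      110     0.0818
Apr       105      110     0.2273
May        95      110     2.0455
Jun       104      110     0.3273
Jul       109      110     0.0091
Aug       107      110     0.0818
Sep       131      110     4.0091
Oct       111      110     0.0091
Nov       122      110     1.3091
Dec       107      110     0.0818
Sum = 8.327
df = 11. Since 8.327 < 19.675, we do not reject H₀.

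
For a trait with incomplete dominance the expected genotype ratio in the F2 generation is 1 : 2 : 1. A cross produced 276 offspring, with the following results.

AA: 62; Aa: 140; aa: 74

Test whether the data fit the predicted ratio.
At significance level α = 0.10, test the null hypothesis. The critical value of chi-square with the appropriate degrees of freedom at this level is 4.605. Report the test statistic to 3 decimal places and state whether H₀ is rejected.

1.101; do not reject

Ratio total = 4. Expected counts: 276×1/4 = 69, 276×2/4 = 138, 276×1/4 = 69.
χ² = (62−69)²/69 + (140−138)²/138 + (74−69)²/69
   = 0.7101 + 0.0290 + 0.3623
Sum = 1.101
df = 2. Since 1.101 < 4.605, we do not reject H₀.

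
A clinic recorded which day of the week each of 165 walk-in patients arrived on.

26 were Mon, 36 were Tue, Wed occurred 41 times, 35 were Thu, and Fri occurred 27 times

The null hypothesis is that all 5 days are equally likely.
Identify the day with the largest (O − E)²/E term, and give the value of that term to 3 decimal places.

Expected count for each of the 5 categories: 165/5 = 33.
Mon: (26 − 33)²/33 = 49/33 = 1.4848
Tue: (36 − 33)²/33 = 9/33 = 0.2727
Wed: (41 − 33)²/33 = 64/33 = 1.9394
Thu: (35 − 33)²/33 = 4/33 = 0.1212
Fri: (27 − 33)²/33 = 36/33 = 1.0909
The largest term is for Wed: 1.939.

Wed, 1.939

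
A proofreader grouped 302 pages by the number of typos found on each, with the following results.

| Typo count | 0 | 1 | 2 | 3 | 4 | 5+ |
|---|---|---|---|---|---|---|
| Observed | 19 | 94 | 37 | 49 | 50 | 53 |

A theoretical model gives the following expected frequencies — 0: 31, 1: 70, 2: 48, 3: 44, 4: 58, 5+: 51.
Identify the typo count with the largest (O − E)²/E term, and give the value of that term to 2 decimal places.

χ² = (19−31)²/31 + (94−70)²/70 + (37−48)²/48 + (49−44)²/44 + (50−58)²/58 + (53−51)²/51
   = 4.645 + 8.229 + 2.521 + 0.568 + 1.103 + 0.078
The largest term is for 1: 8.23.

1, 8.23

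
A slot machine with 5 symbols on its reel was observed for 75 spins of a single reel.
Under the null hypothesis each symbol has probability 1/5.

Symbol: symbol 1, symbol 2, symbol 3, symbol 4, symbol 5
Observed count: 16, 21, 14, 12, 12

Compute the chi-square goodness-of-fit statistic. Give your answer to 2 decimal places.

3.73

Expected count for each of the 5 categories: 75/5 = 15.
χ² = (16−15)²/15 + (21−15)²/15 + (14−15)²/15 + (12−15)²/15 + (12−15)²/15
   = 0.067 + 2.400 + 0.067 + 0.600 + 0.600
Sum = 3.73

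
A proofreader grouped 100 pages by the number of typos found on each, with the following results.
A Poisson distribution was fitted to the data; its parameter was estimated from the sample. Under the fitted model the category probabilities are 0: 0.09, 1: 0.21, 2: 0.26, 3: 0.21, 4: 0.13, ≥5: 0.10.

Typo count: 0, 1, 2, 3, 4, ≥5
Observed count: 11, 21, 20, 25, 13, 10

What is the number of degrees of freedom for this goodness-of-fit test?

4

There are k = 6 categories and 1 parameter estimated from the data, so df = 6 − 1 − 1 = 4.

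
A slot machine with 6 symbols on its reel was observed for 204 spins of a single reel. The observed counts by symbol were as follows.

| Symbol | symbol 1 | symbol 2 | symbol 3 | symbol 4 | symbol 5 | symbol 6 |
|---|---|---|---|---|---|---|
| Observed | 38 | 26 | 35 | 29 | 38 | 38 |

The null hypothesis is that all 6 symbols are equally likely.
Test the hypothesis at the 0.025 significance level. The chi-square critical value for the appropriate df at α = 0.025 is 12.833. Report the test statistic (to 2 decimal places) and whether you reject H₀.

4.06; do not reject

Under H₀ each category has probability 1/6, so each expected count is 204/6 = 34.
symbol 1: (38 − 34)²/34 = 16/34 = 0.471
symbol 2: (26 − 34)²/34 = 64/34 = 1.882
symbol 3: (35 − 34)²/34 = 1/34 = 0.029
symbol 4: (29 − 34)²/34 = 25/34 = 0.735
symbol 5: (38 − 34)²/34 = 16/34 = 0.471
symbol 6: (38 − 34)²/34 = 16/34 = 0.471
Sum = 4.06
df = 5. Since 4.06 < 12.833, we do not reject H₀.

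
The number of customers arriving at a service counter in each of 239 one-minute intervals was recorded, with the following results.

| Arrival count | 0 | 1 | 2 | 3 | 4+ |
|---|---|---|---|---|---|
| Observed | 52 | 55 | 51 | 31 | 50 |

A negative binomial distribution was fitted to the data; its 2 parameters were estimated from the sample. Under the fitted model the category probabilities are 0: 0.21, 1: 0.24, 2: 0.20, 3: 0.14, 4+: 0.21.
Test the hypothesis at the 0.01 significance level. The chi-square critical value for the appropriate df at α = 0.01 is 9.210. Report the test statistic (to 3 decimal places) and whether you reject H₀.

Expected counts E_i = n·p_i: 239×0.21 = 50.19, 239×0.24 = 57.36, 239×0.20 = 47.8, 239×0.14 = 33.46, 239×0.21 = 50.19.
0: (52 − 50.19)²/50.19 = 3.2761/50.19 = 0.0653
1: (55 − 57.36)²/57.36 = 5.5696/57.36 = 0.0971
2: (51 − 47.8)²/47.8 = 10.24/47.8 = 0.2142
3: (31 − 33.46)²/33.46 = 6.0516/33.46 = 0.1809
4+: (50 − 50.19)²/50.19 = 0.0361/50.19 = 0.0007
Sum = 0.558
df = 2. Since 0.558 < 9.210, we do not reject H₀.

0.558; do not reject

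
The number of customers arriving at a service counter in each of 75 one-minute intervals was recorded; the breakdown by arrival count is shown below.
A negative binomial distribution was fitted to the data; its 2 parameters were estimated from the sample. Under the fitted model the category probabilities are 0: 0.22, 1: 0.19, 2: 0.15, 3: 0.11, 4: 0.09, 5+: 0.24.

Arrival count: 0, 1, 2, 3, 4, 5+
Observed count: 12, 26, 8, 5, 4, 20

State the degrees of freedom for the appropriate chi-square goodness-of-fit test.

There are k = 6 categories and 2 parameters estimated from the data, so df = 6 − 1 − 2 = 3.

3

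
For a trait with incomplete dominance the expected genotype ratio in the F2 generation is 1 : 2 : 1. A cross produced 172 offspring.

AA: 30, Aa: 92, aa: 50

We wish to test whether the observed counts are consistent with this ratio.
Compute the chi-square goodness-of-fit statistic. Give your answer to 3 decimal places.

5.488

Ratio total = 4. Expected counts: 172×1/4 = 43, 172×2/4 = 86, 172×1/4 = 43.
AA: (30 − 43)²/43 = 169/43 = 3.9302
Aa: (92 − 86)²/86 = 36/86 = 0.4186
aa: (50 − 43)²/43 = 49/43 = 1.1395
Sum = 5.488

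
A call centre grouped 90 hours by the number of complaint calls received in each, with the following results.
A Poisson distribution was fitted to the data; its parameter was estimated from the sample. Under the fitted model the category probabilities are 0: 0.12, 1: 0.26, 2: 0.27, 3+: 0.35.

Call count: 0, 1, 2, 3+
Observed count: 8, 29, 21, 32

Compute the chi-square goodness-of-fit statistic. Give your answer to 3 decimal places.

Expected counts E_i = n·p_i: 90×0.12 = 10.8, 90×0.26 = 23.4, 90×0.27 = 24.3, 90×0.35 = 31.5.
0: (8 − 10.8)²/10.8 = 7.84/10.8 = 0.7259
1: (29 − 23.4)²/23.4 = 31.36/23.4 = 1.3402
2: (21 − 24.3)²/24.3 = 10.89/24.3 = 0.4481
3+: (32 − 31.5)²/31.5 = 0.25/31.5 = 0.0079
Sum = 2.522

2.522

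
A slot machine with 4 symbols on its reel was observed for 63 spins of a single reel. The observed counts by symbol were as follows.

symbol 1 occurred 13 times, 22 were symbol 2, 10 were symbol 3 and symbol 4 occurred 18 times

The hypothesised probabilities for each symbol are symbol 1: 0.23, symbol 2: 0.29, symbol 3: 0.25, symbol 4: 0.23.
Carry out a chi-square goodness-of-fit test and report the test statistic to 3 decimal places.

Expected counts E_i = n·p_i: 63×0.23 = 14.49, 63×0.29 = 18.27, 63×0.25 = 15.75, 63×0.23 = 14.49.
χ² = (13−14.49)²/14.49 + (22−18.27)²/18.27 + (10−15.75)²/15.75 + (18−14.49)²/14.49
   = 0.1532 + 0.7615 + 2.0992 + 0.8502
Sum = 3.864

3.864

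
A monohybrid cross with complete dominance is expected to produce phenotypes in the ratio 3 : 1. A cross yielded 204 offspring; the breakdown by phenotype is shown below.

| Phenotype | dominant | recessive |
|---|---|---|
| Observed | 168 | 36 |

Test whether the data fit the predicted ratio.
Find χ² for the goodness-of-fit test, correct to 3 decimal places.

Ratio total = 4. Expected counts: 204×3/4 = 153, 204×1/4 = 51.
cat            O        E   (O−E)²/E
dominant     168      153     1.4706
recessive     36       51     4.4118
Sum = 5.882

5.882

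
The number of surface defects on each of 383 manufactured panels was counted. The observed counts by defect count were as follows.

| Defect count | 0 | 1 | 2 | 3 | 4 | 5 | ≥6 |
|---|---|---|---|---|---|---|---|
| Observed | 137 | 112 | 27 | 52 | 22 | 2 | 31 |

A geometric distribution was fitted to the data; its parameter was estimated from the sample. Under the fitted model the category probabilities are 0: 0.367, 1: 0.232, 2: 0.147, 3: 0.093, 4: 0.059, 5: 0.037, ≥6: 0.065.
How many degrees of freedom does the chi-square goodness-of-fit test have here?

There are k = 7 categories and 1 parameter estimated from the data, so df = 7 − 1 − 1 = 5.

5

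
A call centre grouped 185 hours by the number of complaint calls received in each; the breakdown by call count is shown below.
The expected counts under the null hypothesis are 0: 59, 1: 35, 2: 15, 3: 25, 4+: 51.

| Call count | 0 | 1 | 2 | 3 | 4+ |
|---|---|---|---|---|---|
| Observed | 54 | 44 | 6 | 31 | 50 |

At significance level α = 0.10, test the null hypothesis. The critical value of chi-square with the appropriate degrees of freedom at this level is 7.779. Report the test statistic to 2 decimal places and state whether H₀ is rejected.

9.60; reject

0: (54 − 59)²/59 = 25/59 = 0.424
1: (44 − 35)²/35 = 81/35 = 2.314
2: (6 − 15)²/15 = 81/15 = 5.400
3: (31 − 25)²/25 = 36/25 = 1.440
4+: (50 − 51)²/51 = 1/51 = 0.020
Sum = 9.60
df = 4. Since 9.60 > 7.779, we reject H₀.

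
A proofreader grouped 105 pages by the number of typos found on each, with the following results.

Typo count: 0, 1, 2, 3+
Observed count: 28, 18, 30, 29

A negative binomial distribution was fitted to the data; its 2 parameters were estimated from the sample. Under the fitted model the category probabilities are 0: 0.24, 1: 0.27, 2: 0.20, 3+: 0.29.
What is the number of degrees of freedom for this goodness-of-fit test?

1

There are k = 4 categories and 2 parameters estimated from the data, so df = 4 − 1 − 2 = 1.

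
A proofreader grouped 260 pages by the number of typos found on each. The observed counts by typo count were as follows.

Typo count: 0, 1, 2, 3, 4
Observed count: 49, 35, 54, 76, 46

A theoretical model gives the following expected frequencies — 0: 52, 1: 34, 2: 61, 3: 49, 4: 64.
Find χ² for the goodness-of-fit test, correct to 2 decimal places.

20.95

0: (49 − 52)²/52 = 9/52 = 0.173
1: (35 − 34)²/34 = 1/34 = 0.029
2: (54 − 61)²/61 = 49/61 = 0.803
3: (76 − 49)²/49 = 729/49 = 14.878
4: (46 − 64)²/64 = 324/64 = 5.063
Sum = 20.95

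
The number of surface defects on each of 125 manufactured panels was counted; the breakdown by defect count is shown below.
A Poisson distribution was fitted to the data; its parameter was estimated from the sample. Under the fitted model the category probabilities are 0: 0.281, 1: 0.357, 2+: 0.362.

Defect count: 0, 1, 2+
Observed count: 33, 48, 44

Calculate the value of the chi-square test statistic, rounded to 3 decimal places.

Expected counts E_i = n·p_i: 125×0.281 = 35.125, 125×0.357 = 44.625, 125×0.362 = 45.25.
0: (33 − 35.125)²/35.125 = 4.515625/35.125 = 0.1286
1: (48 − 44.625)²/44.625 = 11.390625/44.625 = 0.2553
2+: (44 − 45.25)²/45.25 = 1.5625/45.25 = 0.0345
Sum = 0.418

0.418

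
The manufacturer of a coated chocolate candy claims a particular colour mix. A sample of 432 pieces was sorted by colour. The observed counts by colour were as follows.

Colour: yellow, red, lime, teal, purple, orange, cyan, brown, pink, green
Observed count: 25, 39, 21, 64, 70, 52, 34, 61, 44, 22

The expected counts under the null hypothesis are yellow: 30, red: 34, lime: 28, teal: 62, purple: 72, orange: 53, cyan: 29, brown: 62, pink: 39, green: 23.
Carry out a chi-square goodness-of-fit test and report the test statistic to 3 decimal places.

yellow: (25 − 30)²/30 = 25/30 = 0.8333
red: (39 − 34)²/34 = 25/34 = 0.7353
lime: (21 − 28)²/28 = 49/28 = 1.7500
teal: (64 − 62)²/62 = 4/62 = 0.0645
purple: (70 − 72)²/72 = 4/72 = 0.0556
orange: (52 − 53)²/53 = 1/53 = 0.0189
cyan: (34 − 29)²/29 = 25/29 = 0.8621
brown: (61 − 62)²/62 = 1/62 = 0.0161
pink: (44 − 39)²/39 = 25/39 = 0.6410
green: (22 − 23)²/23 = 1/23 = 0.0435
Sum = 5.020

5.020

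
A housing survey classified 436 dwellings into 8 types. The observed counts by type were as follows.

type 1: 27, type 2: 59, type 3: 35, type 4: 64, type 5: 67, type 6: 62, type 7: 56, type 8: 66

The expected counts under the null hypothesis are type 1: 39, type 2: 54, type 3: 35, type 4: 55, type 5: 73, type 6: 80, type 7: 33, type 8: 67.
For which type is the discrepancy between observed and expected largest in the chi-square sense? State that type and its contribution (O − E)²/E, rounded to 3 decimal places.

cat         O        E   (O−E)²/E
type 1     27       39     3.6923
type 2     59       54     0.4630
type 3     35       35     0.0000
type 4     64       55     1.4727
type 5     67       73     0.4932
type 6     62       80     4.0500
type 7     56       33    16.0303
type 8     66       67     0.0149
The largest term is for type 7: 16.030.

type 7, 16.030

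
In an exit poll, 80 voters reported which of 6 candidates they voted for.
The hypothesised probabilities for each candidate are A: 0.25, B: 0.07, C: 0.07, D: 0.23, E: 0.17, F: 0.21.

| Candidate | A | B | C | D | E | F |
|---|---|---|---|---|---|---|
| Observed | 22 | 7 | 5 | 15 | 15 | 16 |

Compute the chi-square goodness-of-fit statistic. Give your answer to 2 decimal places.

1.42

Expected counts E_i = n·p_i: 80×0.25 = 20, 80×0.07 = 5.6, 80×0.07 = 5.6, 80×0.23 = 18.4, 80×0.17 = 13.6, 80×0.21 = 16.8.
A: (22 − 20)²/20 = 4/20 = 0.200
B: (7 − 5.6)²/5.6 = 1.96/5.6 = 0.350
C: (5 − 5.6)²/5.6 = 0.36/5.6 = 0.064
D: (15 − 18.4)²/18.4 = 11.56/18.4 = 0.628
E: (15 − 13.6)²/13.6 = 1.96/13.6 = 0.144
F: (16 − 16.8)²/16.8 = 0.64/16.8 = 0.038
Sum = 1.42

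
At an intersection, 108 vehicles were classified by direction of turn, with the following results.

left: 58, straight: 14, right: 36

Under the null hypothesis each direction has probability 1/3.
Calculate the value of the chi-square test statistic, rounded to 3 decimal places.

Expected count for each of the 3 categories: 108/3 = 36.
cat           O        E   (O−E)²/E
left         58       36    13.4444
straight     14       36    13.4444
right        36       36     0.0000
Sum = 26.889

26.889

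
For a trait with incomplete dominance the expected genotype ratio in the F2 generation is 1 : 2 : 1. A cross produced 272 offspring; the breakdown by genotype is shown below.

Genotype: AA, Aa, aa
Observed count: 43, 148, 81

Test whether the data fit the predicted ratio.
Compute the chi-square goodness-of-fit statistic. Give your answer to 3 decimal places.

Ratio total = 4. Expected counts: 272×1/4 = 68, 272×2/4 = 136, 272×1/4 = 68.
AA: (43 − 68)²/68 = 625/68 = 9.1912
Aa: (148 − 136)²/136 = 144/136 = 1.0588
aa: (81 − 68)²/68 = 169/68 = 2.4853
Sum = 12.735

12.735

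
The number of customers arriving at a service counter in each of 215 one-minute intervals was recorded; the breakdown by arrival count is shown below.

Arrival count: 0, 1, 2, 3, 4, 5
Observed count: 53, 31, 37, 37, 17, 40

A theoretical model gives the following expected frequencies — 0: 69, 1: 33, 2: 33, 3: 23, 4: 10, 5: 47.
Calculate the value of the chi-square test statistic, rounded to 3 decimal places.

18.780

cat         O        E   (O−E)²/E
0          53       69     3.7101
1          31       33     0.1212
2          37       33     0.4848
3          37       23     8.5217
4          17       10     4.9000
5          40       47     1.0426
Sum = 18.780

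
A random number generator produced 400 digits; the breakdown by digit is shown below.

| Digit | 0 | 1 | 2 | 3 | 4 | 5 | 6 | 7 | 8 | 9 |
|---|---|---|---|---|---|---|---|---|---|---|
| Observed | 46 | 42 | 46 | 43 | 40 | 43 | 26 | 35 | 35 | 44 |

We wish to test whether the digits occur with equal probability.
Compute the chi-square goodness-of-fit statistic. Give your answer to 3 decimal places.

8.900

Under H₀ each category has probability 1/10, so each expected count is 400/10 = 40.
0: (46 − 40)²/40 = 36/40 = 0.9000
1: (42 − 40)²/40 = 4/40 = 0.1000
2: (46 − 40)²/40 = 36/40 = 0.9000
3: (43 − 40)²/40 = 9/40 = 0.2250
4: (40 − 40)²/40 = 0/40 = 0.0000
5: (43 − 40)²/40 = 9/40 = 0.2250
6: (26 − 40)²/40 = 196/40 = 4.9000
7: (35 − 40)²/40 = 25/40 = 0.6250
8: (35 − 40)²/40 = 25/40 = 0.6250
9: (44 − 40)²/40 = 16/40 = 0.4000
Sum = 8.900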